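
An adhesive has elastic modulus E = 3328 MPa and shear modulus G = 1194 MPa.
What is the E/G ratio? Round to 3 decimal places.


E/G = 3328 / 1194 = 2.787

2.787


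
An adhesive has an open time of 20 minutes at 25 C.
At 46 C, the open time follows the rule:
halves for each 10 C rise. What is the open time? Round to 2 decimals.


Factor = 2^((46-25)/10) = 4.2871
Open time = 20 / 4.2871 = 4.67 min

4.67


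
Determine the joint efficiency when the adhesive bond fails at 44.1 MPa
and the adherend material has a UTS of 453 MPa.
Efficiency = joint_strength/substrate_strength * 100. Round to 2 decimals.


Joint efficiency = 44.1 / 453 * 100
= 9.74%

9.74


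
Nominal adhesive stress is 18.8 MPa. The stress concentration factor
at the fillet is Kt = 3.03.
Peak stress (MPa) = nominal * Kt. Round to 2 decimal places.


Peak = 18.8 * 3.03 = 56.96 MPa

56.96


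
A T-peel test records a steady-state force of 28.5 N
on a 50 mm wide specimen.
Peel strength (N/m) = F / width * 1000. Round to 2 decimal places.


Peel strength = 28.5 / 50 * 1000
= 570.00 N/m

570.00


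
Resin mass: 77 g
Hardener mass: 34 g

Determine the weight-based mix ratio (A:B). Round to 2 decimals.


Ratio = 77 / 34 = 2.26

2.26


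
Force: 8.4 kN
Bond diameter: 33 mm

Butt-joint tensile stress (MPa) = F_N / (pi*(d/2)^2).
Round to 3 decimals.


F_N = 8.4 * 1000 = 8400.0 N
A = pi*(16.5)^2 = 855.2986 mm^2
stress = 8400.0 / 855.2986 = 9.821 MPa

9.821


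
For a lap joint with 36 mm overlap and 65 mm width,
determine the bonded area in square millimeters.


Area = 36 * 65 = 2340 mm^2

2340


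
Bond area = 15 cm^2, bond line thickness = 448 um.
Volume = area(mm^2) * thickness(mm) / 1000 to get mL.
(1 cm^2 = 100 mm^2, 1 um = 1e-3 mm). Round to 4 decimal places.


area_mm2 = 15 * 100 = 1500
blt_mm = 448 * 1e-3 = 0.448
vol_mm3 = 1500 * 0.448 = 672.0
vol_mL = 672.0 / 1000 = 0.6720 mL

0.6720


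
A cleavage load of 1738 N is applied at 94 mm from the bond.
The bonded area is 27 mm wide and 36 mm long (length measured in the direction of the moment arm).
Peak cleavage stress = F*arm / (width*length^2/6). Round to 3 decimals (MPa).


Moment = 1738 * 94 = 163372 N*mm
Section modulus = 27 * 1296 / 6 = 34992 / 6 mm^3
Stress = 163372 / (34992 / 6) = 980232 / 34992
= 28.013 MPa

28.013


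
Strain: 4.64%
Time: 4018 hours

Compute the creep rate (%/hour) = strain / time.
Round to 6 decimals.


Creep rate = 4.64 / 4018
= 0.001155 %/h

0.001155


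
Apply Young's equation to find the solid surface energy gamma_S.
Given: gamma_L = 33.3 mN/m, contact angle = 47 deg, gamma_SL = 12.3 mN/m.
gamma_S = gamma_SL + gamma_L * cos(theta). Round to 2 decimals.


theta_rad = 47 * pi/180 = 0.820305
gamma_S = 12.3 + 33.3 * cos(0.820305)
= 35.01 mN/m

35.01


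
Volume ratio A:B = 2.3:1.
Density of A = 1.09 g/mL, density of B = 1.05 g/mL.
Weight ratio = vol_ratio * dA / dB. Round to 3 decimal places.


Wt ratio = 2.3 * 1.09 / 1.05
= 2.388

2.388


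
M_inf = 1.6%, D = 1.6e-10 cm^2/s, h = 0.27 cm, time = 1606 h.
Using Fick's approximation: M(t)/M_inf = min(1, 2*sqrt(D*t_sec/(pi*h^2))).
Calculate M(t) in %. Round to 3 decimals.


t = 5781600 s
ratio = min(1, 2*sqrt(1.6e-10*5781600/(pi*0.0729)))
= 0.127109
M(t) = 1.6 * 0.127109 = 0.203%

0.203


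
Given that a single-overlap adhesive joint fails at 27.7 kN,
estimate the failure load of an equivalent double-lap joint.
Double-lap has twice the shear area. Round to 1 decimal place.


Double-lap factor = 2
Expected load = 27.7 * 2 = 55.4 kN

55.4


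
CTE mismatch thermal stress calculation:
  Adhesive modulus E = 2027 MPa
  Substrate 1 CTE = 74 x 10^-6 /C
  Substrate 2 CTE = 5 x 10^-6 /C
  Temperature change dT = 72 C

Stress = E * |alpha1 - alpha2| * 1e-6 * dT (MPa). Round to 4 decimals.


delta_alpha = |74 - 5| = 69 x 10^-6/C
Stress = 2027 * 69e-6 * 72
= 10.0701 MPa

10.0701


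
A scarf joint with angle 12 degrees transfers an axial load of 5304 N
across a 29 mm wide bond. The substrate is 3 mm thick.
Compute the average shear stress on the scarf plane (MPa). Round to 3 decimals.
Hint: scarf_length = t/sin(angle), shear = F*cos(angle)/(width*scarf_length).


scarf_length = 3 / sin(12 deg) = 14.4292 mm
cos(12 deg) = 0.978148
shear stress = 5304 * 0.978148 / (29 * 14.4292)
= 12.398 MPa

12.398


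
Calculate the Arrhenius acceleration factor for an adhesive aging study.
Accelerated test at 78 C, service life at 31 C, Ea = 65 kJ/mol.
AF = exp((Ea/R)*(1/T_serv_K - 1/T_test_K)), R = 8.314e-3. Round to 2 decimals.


T_test = 351.15 K, T_serv = 304.15 K
Ea/R = 65 / 0.008314 = 7818.14
AF = exp(7818.14 * (1/304.15 - 1/351.15))
= 31.20

31.20


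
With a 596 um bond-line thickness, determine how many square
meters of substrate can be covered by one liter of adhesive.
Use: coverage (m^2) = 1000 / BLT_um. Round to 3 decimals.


Coverage = 1000 / 596 = 1.678 m^2

1.678


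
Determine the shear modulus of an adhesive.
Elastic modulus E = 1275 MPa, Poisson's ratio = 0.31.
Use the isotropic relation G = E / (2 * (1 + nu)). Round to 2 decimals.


G = 1275 / (2*(1+0.31)) = 1275 / 2.62
= 486.64 MPa

486.64


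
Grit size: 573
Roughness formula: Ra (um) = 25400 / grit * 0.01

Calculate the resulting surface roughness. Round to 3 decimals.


Ra = 25400 / 573 * 0.01
= 0.443 um

0.443


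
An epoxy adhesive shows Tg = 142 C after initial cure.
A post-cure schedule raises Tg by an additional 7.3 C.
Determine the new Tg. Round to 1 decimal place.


New Tg = 142 + 7.3
= 149.3 C

149.3


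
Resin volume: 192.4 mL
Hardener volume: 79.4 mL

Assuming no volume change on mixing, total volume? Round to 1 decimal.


V_total = 192.4 + 79.4 = 271.8 mL

271.8


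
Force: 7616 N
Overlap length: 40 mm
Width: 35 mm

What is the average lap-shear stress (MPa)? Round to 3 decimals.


Average shear stress = F / (overlap * width)
= 7616 / (40 * 35)
= 5.440 MPa

5.440


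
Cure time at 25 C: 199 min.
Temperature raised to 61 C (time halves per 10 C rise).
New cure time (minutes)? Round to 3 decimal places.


Acceleration factor = 2^(36/10) = 12.1257
New time = 199 / 12.1257 = 16.411 min

16.411


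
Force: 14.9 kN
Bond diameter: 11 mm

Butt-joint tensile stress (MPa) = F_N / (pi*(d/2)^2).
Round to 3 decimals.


F_N = 14.9 * 1000 = 14900.0 N
A = pi*(5.5)^2 = 95.0332 mm^2
stress = 14900.0 / 95.0332 = 156.787 MPa

156.787


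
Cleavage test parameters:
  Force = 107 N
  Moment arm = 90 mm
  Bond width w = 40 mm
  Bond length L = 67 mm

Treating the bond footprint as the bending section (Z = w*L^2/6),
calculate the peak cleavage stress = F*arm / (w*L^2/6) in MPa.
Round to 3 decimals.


M = 107 * 90 = 9630 N*mm
Z = 40 * 67^2 / 6 = 179560 / 6 mm^3
sigma = M / Z = 6 * 9630 / 179560 = 57780 / 179560
= 0.322 MPa

0.322


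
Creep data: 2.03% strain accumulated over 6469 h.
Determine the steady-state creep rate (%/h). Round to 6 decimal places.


Rate = 2.03 / 6469 = 0.000314 %/h

0.000314


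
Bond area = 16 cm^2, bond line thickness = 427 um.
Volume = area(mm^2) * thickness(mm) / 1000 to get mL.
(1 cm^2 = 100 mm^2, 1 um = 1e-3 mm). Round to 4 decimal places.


area_mm2 = 16 * 100 = 1600
blt_mm = 427 * 1e-3 = 0.427
vol_mm3 = 1600 * 0.427 = 683.2
vol_mL = 683.2 / 1000 = 0.6832 mL

0.6832


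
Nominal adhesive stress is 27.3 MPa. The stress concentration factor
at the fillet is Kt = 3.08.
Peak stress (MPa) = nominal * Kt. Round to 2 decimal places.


Peak = 27.3 * 3.08 = 84.08 MPa

84.08


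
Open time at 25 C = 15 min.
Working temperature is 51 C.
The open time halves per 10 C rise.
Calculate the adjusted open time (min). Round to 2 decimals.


factor = 2^((51 - 25) / 10) = 6.0629
ot = 15 / 6.0629 = 2.47 min

2.47


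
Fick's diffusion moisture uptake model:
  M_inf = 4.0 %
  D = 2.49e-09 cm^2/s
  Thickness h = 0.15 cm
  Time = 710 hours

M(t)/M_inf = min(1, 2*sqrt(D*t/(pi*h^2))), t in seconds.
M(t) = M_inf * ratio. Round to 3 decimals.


t_sec = 710 * 3600 = 2556000
ratio = 2*sqrt(2.49e-09*2556000/(pi*0.15^2))
= min(1, 0.600128)
= 0.600128
M(t) = 4.0 * 0.600128 = 2.401 %

2.401


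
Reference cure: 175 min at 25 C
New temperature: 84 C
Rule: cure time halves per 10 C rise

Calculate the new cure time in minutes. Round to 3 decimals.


factor = 2^((84-25)/10) = 59.7141
t_new = 175 / 59.7141 = 2.931 min

2.931


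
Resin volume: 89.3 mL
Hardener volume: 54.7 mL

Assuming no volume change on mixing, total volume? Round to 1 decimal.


V_total = 89.3 + 54.7 = 144.0 mL

144.0


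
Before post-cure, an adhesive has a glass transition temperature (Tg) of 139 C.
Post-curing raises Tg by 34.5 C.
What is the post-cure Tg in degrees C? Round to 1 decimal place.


Tg_post = Tg_base + delta_Tg
= 139 + 34.5
= 173.5 C

173.5


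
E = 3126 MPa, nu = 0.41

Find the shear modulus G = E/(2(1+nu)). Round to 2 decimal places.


G = 3126 / (2 * 1.41)
= 1108.51 MPa

1108.51


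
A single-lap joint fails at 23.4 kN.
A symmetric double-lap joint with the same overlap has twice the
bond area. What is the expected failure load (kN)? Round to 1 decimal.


Double-lap load = 2 * 23.4 = 46.8 kN

46.8


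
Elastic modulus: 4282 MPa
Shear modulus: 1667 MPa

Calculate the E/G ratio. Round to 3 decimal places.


E / G = 4282 / 1667 = 2.569

2.569


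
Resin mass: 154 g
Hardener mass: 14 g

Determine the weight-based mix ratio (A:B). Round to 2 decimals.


Ratio = 154 / 14 = 11.00

11.00


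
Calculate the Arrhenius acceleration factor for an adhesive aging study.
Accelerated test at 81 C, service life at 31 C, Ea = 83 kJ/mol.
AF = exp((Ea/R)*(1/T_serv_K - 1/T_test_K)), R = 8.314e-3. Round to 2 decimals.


T_test = 354.15 K, T_serv = 304.15 K
Ea/R = 83 / 0.008314 = 9983.16
AF = exp(9983.16 * (1/304.15 - 1/354.15))
= 102.93

102.93


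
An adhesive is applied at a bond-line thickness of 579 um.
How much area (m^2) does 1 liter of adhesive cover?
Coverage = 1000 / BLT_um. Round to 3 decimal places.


Coverage = 1000 / 579 = 1.727 m^2

1.727


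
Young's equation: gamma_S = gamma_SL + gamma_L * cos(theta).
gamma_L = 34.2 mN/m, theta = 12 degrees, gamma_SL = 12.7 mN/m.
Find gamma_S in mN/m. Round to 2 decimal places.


cos(12 deg) = 0.978148
gamma_S = 12.7 + 34.2 * 0.978148
= 46.15 mN/m

46.15


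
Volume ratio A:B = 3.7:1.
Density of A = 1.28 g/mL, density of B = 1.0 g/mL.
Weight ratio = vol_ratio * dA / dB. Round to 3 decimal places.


Wt ratio = 3.7 * 1.28 / 1.0
= 4.736

4.736


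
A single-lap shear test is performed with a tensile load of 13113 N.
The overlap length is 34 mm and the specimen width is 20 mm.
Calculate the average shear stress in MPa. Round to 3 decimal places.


Shear stress = F / (overlap * width)
= 13113 / (34 * 20)
= 13113 / 680
= 19.284 MPa

19.284


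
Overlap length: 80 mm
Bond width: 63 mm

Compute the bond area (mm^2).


Bond area = 80 * 63 = 5040 mm^2

5040


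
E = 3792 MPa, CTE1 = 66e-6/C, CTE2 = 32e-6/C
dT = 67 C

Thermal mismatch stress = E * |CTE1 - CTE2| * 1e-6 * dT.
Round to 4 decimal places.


= 3792 * 34e-6 * 67
= 8.6382 MPa

8.6382


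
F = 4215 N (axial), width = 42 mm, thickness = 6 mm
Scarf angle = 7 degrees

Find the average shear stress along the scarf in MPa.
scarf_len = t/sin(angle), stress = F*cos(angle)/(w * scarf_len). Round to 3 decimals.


scarf_len = 6/sin(7 deg) = 49.2331
cos(7 deg) = 0.992546
stress = 4215*0.992546/(42*49.2331) = 2.023 MPa

2.023


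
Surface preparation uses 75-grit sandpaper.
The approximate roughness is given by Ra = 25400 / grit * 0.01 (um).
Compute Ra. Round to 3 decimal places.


Ra = 25400 / 75 * 0.01
= 254 / 75
= 3.387 um

3.387


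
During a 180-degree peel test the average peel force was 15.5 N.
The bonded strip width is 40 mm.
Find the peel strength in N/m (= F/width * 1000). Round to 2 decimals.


Peel strength = F/width * 1000
= 15.5 / 40 * 1000
= 387.50 N/m

387.50


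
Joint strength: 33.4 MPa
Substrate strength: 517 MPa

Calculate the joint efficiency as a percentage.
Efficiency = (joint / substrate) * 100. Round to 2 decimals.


Efficiency = (33.4 / 517) * 100 = 6.46%

6.46


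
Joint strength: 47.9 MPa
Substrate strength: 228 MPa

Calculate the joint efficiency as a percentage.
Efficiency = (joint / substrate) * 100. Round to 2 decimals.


Efficiency = (47.9 / 228) * 100 = 21.01%

21.01


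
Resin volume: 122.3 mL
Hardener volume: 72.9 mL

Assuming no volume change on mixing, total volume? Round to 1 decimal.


V_total = 122.3 + 72.9 = 195.2 mL

195.2


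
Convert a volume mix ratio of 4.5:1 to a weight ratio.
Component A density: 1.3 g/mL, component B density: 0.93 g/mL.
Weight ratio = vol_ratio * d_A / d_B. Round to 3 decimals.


= 4.5 * 1.3 / 0.93 = 6.290

6.290


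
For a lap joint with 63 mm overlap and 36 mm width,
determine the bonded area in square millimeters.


Area = 63 * 36 = 2268 mm^2

2268


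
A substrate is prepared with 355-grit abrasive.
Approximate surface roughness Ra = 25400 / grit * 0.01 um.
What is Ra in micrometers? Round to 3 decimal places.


Ra = 25400 / 355 * 0.01 = 0.715 um

0.715


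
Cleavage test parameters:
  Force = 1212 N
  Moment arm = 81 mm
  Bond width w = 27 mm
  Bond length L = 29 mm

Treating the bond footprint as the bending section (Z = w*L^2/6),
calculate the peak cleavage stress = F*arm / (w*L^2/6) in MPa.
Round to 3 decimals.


M = 1212 * 81 = 98172 N*mm
Z = 27 * 29^2 / 6 = 22707 / 6 mm^3
sigma = M / Z = 6 * 98172 / 22707 = 589032 / 22707
= 25.941 MPa

25.941


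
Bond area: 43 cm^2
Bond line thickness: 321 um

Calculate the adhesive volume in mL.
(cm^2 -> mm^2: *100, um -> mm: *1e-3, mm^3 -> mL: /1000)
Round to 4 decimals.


V = 43*100 * 321*1e-3 / 1000
= 1.3803 mL

1.3803


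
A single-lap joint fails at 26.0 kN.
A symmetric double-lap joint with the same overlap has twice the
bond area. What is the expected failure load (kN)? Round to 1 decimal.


Double-lap load = 2 * 26.0 = 52.0 kN

52.0


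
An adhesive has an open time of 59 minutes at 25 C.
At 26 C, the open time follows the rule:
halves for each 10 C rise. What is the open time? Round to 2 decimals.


Factor = 2^((26-25)/10) = 1.0718
Open time = 59 / 1.0718 = 55.05 min

55.05


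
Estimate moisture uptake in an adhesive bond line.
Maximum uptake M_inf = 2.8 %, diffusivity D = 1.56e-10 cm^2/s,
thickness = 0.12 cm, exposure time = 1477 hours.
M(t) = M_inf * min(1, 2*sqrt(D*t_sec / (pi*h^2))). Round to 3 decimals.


Convert time: 1477 h = 5317200 s
ratio = min(1, 2*sqrt(1.56e-10*5317200/(pi*0.12^2)))
= 0.270818
M(t) = 2.8 * 0.270818 = 0.758%

0.758


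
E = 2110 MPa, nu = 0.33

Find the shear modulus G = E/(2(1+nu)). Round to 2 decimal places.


G = 2110 / (2 * 1.33)
= 793.23 MPa

793.23


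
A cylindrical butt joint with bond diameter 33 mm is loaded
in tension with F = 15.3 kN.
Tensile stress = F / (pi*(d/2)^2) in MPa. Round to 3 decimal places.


Area = pi * (33/2)^2 = 855.2986 mm^2
Stress = 15.3*1000 / 855.2986
= 17.888 MPa

17.888


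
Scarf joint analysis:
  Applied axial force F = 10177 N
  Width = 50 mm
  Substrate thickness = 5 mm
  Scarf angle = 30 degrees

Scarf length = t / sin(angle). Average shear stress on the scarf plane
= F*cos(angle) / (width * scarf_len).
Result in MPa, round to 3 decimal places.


Scarf length = 5 / sin(30 deg) = 10.0000 mm
cos(30 deg) = 0.866025
Shear = 10177 * 0.866025 / (50 * 10.0000)
= 17.627 MPa

17.627


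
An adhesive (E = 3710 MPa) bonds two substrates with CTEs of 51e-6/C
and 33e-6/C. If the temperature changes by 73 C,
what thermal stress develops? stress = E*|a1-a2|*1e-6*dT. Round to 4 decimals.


Stress = 3710 * |51 - 33| * 1e-6 * 73
= 4.8749 MPa

4.8749


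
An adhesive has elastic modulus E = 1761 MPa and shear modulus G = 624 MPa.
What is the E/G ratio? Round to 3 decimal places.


E/G = 1761 / 624 = 2.822

2.822


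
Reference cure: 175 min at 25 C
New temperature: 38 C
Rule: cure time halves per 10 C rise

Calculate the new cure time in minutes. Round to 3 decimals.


factor = 2^((38-25)/10) = 2.4623
t_new = 175 / 2.4623 = 71.072 min

71.072


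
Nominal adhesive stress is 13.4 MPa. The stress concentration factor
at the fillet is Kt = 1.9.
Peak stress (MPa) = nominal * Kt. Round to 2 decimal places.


Peak = 13.4 * 1.9 = 25.46 MPa

25.46


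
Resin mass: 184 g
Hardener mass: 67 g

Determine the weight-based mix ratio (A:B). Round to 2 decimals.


Ratio = 184 / 67 = 2.75

2.75


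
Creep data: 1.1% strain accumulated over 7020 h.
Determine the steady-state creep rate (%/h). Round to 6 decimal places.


Rate = 1.1 / 7020 = 0.000157 %/h

0.000157


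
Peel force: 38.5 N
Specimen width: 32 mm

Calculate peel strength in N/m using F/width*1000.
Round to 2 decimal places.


Peel strength = 38.5 / 32 * 1000 = 1203.13 N/m

1203.13


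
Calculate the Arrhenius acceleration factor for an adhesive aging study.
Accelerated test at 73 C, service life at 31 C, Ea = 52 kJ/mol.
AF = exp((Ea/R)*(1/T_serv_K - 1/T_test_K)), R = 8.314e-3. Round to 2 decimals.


T_test = 346.15 K, T_serv = 304.15 K
Ea/R = 52 / 0.008314 = 6254.51
AF = exp(6254.51 * (1/304.15 - 1/346.15))
= 12.12

12.12


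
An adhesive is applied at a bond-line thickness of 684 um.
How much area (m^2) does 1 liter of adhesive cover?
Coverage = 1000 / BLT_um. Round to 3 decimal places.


Coverage = 1000 / 684 = 1.462 m^2

1.462


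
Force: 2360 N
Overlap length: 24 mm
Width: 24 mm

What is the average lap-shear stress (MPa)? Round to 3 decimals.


Average shear stress = F / (overlap * width)
= 2360 / (24 * 24)
= 4.097 MPa

4.097


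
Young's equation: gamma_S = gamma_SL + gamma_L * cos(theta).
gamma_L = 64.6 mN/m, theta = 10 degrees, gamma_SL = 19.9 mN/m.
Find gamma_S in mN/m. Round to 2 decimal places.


cos(10 deg) = 0.984808
gamma_S = 19.9 + 64.6 * 0.984808
= 83.52 mN/m

83.52


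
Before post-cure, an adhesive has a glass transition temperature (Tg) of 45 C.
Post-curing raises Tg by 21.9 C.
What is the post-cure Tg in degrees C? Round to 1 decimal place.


Tg_post = Tg_base + delta_Tg
= 45 + 21.9
= 66.9 C

66.9


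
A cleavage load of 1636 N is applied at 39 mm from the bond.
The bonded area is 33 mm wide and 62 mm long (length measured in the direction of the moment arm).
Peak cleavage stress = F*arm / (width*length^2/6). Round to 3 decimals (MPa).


Moment = 1636 * 39 = 63804 N*mm
Section modulus = 33 * 3844 / 6 = 126852 / 6 mm^3
Stress = 63804 / (126852 / 6) = 382824 / 126852
= 3.018 MPa

3.018


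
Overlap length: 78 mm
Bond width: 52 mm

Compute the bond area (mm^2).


Bond area = 78 * 52 = 4056 mm^2

4056


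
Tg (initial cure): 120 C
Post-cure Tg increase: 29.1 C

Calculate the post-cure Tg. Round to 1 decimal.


Post-cure Tg = 120 + 29.1 = 149.1 C

149.1


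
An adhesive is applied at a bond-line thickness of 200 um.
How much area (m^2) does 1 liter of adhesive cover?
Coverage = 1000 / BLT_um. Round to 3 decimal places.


Coverage = 1000 / 200 = 5.000 m^2

5.000


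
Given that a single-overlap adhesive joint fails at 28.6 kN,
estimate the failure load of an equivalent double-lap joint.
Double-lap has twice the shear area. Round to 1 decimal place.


Double-lap factor = 2
Expected load = 28.6 * 2 = 57.2 kN

57.2


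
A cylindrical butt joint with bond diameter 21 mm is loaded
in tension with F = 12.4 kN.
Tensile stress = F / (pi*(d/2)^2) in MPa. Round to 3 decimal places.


Area = pi * (21/2)^2 = 346.3606 mm^2
Stress = 12.4*1000 / 346.3606
= 35.801 MPa

35.801


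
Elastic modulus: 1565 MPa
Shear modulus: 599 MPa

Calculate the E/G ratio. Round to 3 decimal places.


E / G = 1565 / 599 = 2.613

2.613


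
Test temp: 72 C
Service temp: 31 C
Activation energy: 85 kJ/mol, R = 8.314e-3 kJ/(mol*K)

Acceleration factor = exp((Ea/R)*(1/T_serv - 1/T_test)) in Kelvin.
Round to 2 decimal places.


AF = exp((85/0.008314)*(1/304.15 - 1/345.15))
= 54.22

54.22


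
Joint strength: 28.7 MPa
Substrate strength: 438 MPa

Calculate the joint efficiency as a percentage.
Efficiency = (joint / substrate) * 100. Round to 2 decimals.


Efficiency = (28.7 / 438) * 100 = 6.55%

6.55


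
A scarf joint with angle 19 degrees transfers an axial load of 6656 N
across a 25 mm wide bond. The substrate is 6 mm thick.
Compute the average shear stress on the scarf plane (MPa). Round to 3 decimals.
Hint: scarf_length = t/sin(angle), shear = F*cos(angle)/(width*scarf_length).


scarf_length = 6 / sin(19 deg) = 18.4293 mm
cos(19 deg) = 0.945519
shear stress = 6656 * 0.945519 / (25 * 18.4293)
= 13.659 MPa

13.659


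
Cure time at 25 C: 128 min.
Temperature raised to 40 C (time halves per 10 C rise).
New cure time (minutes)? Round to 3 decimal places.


Acceleration factor = 2^(15/10) = 2.8284
New time = 128 / 2.8284 = 45.255 min

45.255


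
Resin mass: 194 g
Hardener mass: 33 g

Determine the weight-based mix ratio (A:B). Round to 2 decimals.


Ratio = 194 / 33 = 5.88

5.88


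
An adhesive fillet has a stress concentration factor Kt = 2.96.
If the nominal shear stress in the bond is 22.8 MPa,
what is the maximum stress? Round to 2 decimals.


Max stress = 22.8 * 2.96 = 67.49 MPa

67.49


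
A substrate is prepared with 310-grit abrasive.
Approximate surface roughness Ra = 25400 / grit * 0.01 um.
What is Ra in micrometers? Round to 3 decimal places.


Ra = 25400 / 310 * 0.01 = 0.819 um

0.819


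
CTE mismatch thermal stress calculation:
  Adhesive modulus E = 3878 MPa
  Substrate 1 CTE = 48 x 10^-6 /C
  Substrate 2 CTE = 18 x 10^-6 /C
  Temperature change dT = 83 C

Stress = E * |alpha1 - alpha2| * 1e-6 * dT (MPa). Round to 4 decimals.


delta_alpha = |48 - 18| = 30 x 10^-6/C
Stress = 3878 * 30e-6 * 83
= 9.6562 MPa

9.6562


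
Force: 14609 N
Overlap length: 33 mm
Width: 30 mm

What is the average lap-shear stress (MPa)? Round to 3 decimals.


Average shear stress = F / (overlap * width)
= 14609 / (33 * 30)
= 14.757 MPa

14.757


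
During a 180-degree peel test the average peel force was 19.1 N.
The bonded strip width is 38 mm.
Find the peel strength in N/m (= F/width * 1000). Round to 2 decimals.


Peel strength = F/width * 1000
= 19.1 / 38 * 1000
= 502.63 N/m

502.63


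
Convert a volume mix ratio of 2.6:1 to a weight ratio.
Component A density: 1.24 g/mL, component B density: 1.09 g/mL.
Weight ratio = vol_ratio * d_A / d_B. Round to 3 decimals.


= 2.6 * 1.24 / 1.09 = 2.958

2.958


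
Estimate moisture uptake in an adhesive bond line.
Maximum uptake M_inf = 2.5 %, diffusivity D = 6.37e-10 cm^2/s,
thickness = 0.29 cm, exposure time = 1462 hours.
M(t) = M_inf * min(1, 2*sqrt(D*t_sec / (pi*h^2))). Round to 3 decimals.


Convert time: 1462 h = 5263200 s
ratio = min(1, 2*sqrt(6.37e-10*5263200/(pi*0.29^2)))
= 0.225295
M(t) = 2.5 * 0.225295 = 0.563%

0.563


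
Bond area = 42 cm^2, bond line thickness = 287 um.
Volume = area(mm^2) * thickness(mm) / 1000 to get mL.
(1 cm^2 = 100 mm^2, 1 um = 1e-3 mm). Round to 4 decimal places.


area_mm2 = 42 * 100 = 4200
blt_mm = 287 * 1e-3 = 0.287
vol_mm3 = 4200 * 0.287 = 1205.4
vol_mL = 1205.4 / 1000 = 1.2054 mL

1.2054


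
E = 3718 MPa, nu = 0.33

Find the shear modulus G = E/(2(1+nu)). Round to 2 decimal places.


G = 3718 / (2 * 1.33)
= 1397.74 MPa

1397.74


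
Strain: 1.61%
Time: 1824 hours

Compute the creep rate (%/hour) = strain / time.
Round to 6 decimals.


Creep rate = 1.61 / 1824
= 0.000883 %/h

0.000883


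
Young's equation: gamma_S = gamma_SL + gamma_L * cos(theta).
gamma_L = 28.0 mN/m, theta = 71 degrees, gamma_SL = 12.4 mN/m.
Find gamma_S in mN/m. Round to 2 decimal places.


cos(71 deg) = 0.325568
gamma_S = 12.4 + 28.0 * 0.325568
= 21.52 mN/m

21.52


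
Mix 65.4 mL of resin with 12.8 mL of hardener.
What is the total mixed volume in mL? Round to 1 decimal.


Total = 65.4 + 12.8 = 78.2 mL

78.2


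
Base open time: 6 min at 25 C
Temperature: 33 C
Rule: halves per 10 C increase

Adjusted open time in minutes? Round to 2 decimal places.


Acceleration = 2^((33-25)/10) = 1.7411
Open time = 6 / 1.7411 = 3.45 min

3.45


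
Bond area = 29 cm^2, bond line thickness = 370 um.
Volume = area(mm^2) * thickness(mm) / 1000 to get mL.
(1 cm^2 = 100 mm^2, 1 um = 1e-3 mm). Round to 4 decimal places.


area_mm2 = 29 * 100 = 2900
blt_mm = 370 * 1e-3 = 0.37
vol_mm3 = 2900 * 0.37 = 1073.0
vol_mL = 1073.0 / 1000 = 1.0730 mL

1.0730


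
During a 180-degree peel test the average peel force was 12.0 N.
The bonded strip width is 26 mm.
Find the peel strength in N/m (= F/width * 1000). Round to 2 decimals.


Peel strength = F/width * 1000
= 12.0 / 26 * 1000
= 461.54 N/m

461.54


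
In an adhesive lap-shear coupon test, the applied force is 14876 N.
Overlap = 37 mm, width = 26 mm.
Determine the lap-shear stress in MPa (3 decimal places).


stress = F / (overlap * width)
= 14876 / (37 * 26)
= 15.464 MPa

15.464


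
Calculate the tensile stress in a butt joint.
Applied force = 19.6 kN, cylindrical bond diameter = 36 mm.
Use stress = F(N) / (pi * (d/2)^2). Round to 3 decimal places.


A = pi * 18.0^2 = 1017.8760 mm^2
sigma = 19600.0 / 1017.8760 = 19.256 MPa

19.256


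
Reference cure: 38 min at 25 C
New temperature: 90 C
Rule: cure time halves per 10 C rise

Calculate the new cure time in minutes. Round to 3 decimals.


factor = 2^((90-25)/10) = 90.5097
t_new = 38 / 90.5097 = 0.420 min

0.420


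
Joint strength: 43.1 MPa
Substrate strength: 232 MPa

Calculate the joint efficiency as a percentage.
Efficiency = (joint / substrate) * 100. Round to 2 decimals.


Efficiency = (43.1 / 232) * 100 = 18.58%

18.58


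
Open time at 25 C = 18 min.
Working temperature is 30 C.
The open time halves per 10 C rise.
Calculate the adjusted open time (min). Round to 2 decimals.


factor = 2^((30 - 25) / 10) = 1.4142
ot = 18 / 1.4142 = 12.73 min

12.73


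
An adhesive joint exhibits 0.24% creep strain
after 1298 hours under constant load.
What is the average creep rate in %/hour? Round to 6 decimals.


Creep rate = strain / time
= 0.24 / 1298
= 0.000185 %/h

0.000185


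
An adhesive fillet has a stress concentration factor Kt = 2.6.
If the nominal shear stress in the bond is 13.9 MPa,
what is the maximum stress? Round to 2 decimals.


Max stress = 13.9 * 2.6 = 36.14 MPa

36.14


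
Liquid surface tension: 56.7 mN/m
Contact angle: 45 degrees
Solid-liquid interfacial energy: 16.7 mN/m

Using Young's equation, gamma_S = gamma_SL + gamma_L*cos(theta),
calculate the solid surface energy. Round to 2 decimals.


gamma_S = 16.7 + 56.7 * cos(45)
= 56.79 mN/m

56.79


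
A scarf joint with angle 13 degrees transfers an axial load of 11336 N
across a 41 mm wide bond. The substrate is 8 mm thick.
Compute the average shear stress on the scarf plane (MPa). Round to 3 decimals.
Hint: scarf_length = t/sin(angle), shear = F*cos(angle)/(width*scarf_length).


scarf_length = 8 / sin(13 deg) = 35.5633 mm
cos(13 deg) = 0.974370
shear stress = 11336 * 0.974370 / (41 * 35.5633)
= 7.575 MPa

7.575


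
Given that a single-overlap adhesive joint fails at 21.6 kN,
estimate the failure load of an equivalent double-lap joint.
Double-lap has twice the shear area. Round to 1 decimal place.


Double-lap factor = 2
Expected load = 21.6 * 2 = 43.2 kN

43.2


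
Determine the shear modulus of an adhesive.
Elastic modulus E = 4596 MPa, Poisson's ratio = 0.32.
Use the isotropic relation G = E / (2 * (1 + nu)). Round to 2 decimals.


G = 4596 / (2*(1+0.32)) = 4596 / 2.64
= 1740.91 MPa

1740.91


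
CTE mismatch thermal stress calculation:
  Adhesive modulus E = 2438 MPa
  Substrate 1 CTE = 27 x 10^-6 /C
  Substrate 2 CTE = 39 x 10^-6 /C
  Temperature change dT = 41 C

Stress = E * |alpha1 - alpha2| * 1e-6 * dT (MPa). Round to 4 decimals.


delta_alpha = |27 - 39| = 12 x 10^-6/C
Stress = 2438 * 12e-6 * 41
= 1.1995 MPa

1.1995


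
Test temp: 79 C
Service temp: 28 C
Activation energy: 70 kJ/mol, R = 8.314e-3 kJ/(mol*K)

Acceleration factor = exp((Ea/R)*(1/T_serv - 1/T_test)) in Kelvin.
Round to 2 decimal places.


AF = exp((70/0.008314)*(1/301.15 - 1/352.15))
= 57.34

57.34


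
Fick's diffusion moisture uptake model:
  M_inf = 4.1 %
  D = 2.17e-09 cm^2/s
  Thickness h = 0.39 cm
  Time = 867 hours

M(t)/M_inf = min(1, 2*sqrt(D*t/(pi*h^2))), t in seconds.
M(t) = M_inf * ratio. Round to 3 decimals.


t_sec = 867 * 3600 = 3121200
ratio = 2*sqrt(2.17e-09*3121200/(pi*0.39^2))
= min(1, 0.238112)
= 0.238112
M(t) = 4.1 * 0.238112 = 0.976 %

0.976


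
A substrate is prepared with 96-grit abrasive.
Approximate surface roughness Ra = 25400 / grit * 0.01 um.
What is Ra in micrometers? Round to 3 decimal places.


Ra = 25400 / 96 * 0.01 = 2.646 um

2.646


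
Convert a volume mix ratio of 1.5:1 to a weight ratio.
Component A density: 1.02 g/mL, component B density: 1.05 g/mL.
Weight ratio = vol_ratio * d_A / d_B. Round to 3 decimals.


= 1.5 * 1.02 / 1.05 = 1.457

1.457


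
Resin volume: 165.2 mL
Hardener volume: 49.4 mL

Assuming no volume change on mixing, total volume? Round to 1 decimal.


V_total = 165.2 + 49.4 = 214.6 mL

214.6


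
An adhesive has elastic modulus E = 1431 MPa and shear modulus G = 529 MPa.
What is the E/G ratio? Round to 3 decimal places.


E/G = 1431 / 529 = 2.705

2.705


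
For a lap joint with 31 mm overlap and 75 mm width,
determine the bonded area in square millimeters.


Area = 31 * 75 = 2325 mm^2

2325


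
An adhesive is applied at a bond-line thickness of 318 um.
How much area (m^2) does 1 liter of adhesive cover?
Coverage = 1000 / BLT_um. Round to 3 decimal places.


Coverage = 1000 / 318 = 3.145 m^2

3.145


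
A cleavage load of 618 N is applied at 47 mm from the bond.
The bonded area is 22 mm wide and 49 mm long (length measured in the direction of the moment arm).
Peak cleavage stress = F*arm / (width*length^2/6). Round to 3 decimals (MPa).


Moment = 618 * 47 = 29046 N*mm
Section modulus = 22 * 2401 / 6 = 52822 / 6 mm^3
Stress = 29046 / (52822 / 6) = 174276 / 52822
= 3.299 MPa

3.299


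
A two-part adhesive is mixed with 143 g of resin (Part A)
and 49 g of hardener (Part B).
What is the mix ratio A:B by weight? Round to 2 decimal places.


Mix ratio = mass_A / mass_B
= 143 / 49
= 2.92

2.92


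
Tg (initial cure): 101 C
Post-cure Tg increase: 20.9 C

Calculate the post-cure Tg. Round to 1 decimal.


Post-cure Tg = 101 + 20.9 = 121.9 C

121.9


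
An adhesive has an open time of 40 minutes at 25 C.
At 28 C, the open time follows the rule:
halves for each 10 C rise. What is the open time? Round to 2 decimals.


Factor = 2^((28-25)/10) = 1.2311
Open time = 40 / 1.2311 = 32.49 min

32.49


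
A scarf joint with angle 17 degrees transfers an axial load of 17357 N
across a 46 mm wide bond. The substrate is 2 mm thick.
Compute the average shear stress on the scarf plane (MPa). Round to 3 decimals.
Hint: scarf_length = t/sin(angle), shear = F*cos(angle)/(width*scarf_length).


scarf_length = 2 / sin(17 deg) = 6.8406 mm
cos(17 deg) = 0.956305
shear stress = 17357 * 0.956305 / (46 * 6.8406)
= 52.750 MPa

52.750


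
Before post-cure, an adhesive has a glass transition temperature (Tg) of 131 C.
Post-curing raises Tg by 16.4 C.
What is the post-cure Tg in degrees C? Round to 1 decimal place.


Tg_post = Tg_base + delta_Tg
= 131 + 16.4
= 147.4 C

147.4


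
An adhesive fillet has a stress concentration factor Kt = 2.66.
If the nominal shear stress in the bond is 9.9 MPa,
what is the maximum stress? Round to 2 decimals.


Max stress = 9.9 * 2.66 = 26.33 MPa

26.33


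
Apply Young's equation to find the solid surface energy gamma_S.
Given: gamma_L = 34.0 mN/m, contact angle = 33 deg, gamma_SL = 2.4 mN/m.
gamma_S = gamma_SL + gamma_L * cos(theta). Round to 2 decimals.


theta_rad = 33 * pi/180 = 0.575959
gamma_S = 2.4 + 34.0 * cos(0.575959)
= 30.91 mN/m

30.91


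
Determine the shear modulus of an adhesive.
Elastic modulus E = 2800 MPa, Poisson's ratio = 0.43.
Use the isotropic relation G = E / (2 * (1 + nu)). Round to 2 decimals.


G = 2800 / (2*(1+0.43)) = 2800 / 2.86
= 979.02 MPa

979.02


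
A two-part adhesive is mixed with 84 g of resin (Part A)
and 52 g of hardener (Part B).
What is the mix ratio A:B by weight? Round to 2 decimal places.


Mix ratio = mass_A / mass_B
= 84 / 52
= 1.62

1.62


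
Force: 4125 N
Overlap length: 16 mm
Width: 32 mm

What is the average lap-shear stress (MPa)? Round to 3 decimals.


Average shear stress = F / (overlap * width)
= 4125 / (16 * 32)
= 8.057 MPa

8.057


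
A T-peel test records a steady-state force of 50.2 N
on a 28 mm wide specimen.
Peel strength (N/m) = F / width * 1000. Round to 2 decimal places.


Peel strength = 50.2 / 28 * 1000
= 1792.86 N/m

1792.86


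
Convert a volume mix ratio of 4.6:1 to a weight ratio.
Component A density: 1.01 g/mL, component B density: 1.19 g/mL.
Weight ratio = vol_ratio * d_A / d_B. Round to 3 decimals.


= 4.6 * 1.01 / 1.19 = 3.904

3.904


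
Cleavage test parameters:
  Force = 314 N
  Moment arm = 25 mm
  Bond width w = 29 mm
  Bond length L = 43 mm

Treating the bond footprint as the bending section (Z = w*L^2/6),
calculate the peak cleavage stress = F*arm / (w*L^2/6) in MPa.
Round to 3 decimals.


M = 314 * 25 = 7850 N*mm
Z = 29 * 43^2 / 6 = 53621 / 6 mm^3
sigma = M / Z = 6 * 7850 / 53621 = 47100 / 53621
= 0.878 MPa

0.878


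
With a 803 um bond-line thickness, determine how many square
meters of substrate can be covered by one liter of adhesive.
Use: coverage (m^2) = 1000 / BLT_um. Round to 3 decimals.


Coverage = 1000 / 803 = 1.245 m^2

1.245


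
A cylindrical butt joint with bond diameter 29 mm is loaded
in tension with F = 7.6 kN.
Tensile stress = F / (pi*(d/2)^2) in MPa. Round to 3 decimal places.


Area = pi * (29/2)^2 = 660.5199 mm^2
Stress = 7.6*1000 / 660.5199
= 11.506 MPa

11.506


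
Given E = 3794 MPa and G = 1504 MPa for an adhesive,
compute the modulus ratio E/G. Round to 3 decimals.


E/G ratio = 3794 / 1504 = 2.523

2.523


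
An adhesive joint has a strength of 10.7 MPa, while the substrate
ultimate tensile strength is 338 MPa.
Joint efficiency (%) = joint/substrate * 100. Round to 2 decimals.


Efficiency = 10.7 / 338 * 100
= 3.17%

3.17


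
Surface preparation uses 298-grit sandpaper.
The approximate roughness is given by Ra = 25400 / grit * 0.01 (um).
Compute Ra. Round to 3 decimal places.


Ra = 25400 / 298 * 0.01
= 254 / 298
= 0.852 um

0.852


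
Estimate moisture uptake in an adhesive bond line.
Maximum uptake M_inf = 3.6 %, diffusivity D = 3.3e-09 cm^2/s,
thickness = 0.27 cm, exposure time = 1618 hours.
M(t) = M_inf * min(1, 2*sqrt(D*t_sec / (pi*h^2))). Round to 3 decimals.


Convert time: 1618 h = 5824800 s
ratio = min(1, 2*sqrt(3.3e-09*5824800/(pi*0.27^2)))
= 0.579414
M(t) = 3.6 * 0.579414 = 2.086%

2.086


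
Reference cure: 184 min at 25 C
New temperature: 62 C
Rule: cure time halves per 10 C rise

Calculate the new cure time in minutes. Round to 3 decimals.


factor = 2^((62-25)/10) = 12.9960
t_new = 184 / 12.9960 = 14.158 min

14.158


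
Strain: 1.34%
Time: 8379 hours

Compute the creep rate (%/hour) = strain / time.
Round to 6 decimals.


Creep rate = 1.34 / 8379
= 0.000160 %/h

0.000160


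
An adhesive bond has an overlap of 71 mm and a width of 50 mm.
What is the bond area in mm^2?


Bond area = overlap * width
= 71 * 50
= 3550 mm^2

3550


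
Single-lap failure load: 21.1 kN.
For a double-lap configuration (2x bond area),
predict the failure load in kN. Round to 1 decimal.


Failure load = 21.1 * 2 = 42.2 kN

42.2


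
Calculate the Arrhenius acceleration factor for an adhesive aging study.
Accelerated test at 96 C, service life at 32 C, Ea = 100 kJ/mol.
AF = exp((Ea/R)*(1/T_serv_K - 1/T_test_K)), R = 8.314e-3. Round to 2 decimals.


T_test = 369.15 K, T_serv = 305.15 K
Ea/R = 100 / 0.008314 = 12027.90
AF = exp(12027.90 * (1/305.15 - 1/369.15))
= 928.59

928.59


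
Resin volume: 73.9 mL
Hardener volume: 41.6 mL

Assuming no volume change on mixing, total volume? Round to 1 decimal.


V_total = 73.9 + 41.6 = 115.5 mL

115.5


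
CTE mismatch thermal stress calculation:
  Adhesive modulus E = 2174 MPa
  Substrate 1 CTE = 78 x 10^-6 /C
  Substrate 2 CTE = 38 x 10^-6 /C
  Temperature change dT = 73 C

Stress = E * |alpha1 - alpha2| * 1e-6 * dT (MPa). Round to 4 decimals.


delta_alpha = |78 - 38| = 40 x 10^-6/C
Stress = 2174 * 40e-6 * 73
= 6.3481 MPa

6.3481


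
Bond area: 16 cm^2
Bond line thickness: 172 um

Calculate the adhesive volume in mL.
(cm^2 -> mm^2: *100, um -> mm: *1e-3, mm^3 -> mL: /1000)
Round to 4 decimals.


V = 16*100 * 172*1e-3 / 1000
= 0.2752 mL

0.2752


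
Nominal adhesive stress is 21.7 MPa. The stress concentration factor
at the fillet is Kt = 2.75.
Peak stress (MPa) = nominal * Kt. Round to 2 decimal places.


Peak = 21.7 * 2.75 = 59.68 MPa

59.68


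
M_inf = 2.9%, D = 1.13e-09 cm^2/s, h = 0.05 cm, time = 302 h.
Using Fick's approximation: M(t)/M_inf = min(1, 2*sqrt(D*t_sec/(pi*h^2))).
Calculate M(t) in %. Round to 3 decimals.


t = 1087200 s
ratio = min(1, 2*sqrt(1.13e-09*1087200/(pi*0.0025)))
= 0.791005
M(t) = 2.9 * 0.791005 = 2.294%

2.294


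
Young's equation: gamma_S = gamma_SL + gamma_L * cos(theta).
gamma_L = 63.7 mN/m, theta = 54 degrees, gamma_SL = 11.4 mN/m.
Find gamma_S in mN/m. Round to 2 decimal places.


cos(54 deg) = 0.587785
gamma_S = 11.4 + 63.7 * 0.587785
= 48.84 mN/m

48.84


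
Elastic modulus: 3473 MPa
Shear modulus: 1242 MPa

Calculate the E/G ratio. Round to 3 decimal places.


E / G = 3473 / 1242 = 2.796

2.796


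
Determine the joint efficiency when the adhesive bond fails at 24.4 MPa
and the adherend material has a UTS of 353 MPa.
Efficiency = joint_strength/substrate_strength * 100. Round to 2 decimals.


Joint efficiency = 24.4 / 353 * 100
= 6.91%

6.91


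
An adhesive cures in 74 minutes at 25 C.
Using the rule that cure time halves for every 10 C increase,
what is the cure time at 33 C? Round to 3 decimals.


Factor = 2^((33 - 25) / 10) = 1.7411
Cure time = 74 / 1.7411
= 42.502 minutes

42.502


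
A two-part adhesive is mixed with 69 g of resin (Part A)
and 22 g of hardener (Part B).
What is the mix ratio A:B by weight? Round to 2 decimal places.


Mix ratio = mass_A / mass_B
= 69 / 22
= 3.14

3.14


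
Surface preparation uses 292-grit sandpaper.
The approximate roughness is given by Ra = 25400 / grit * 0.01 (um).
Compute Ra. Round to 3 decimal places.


Ra = 25400 / 292 * 0.01
= 254 / 292
= 0.870 um

0.870


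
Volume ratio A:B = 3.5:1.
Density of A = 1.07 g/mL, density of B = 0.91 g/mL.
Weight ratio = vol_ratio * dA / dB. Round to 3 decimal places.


Wt ratio = 3.5 * 1.07 / 0.91
= 4.115

4.115


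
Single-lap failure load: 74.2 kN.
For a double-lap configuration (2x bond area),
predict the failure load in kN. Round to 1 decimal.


Failure load = 74.2 * 2 = 148.4 kN

148.4


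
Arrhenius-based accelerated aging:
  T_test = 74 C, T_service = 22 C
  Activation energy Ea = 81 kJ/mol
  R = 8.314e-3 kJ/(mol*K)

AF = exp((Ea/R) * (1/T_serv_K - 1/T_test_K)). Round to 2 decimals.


T_test_K = 347.15, T_serv_K = 295.15
AF = exp((81/8.314e-3) * (1/295.15 - 1/347.15))
= 140.39

140.39


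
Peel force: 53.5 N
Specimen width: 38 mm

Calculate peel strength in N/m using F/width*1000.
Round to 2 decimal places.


Peel strength = 53.5 / 38 * 1000 = 1407.89 N/m

1407.89


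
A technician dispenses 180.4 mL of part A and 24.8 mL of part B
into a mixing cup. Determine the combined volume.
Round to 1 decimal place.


Combined volume = 180.4 + 24.8
= 205.2 mL

205.2


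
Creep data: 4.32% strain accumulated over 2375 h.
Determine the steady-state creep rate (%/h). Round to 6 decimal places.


Rate = 4.32 / 2375 = 0.001819 %/h

0.001819
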